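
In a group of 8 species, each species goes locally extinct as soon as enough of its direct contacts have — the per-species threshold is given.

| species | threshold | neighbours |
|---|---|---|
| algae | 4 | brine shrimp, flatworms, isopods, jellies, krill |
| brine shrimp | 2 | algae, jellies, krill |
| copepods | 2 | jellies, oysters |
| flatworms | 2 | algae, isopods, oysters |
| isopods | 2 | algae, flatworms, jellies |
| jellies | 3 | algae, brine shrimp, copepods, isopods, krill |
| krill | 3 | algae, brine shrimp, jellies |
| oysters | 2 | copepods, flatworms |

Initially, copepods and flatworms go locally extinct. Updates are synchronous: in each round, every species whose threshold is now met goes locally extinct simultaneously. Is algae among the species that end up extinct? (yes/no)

no

Round 1 — copepods, flatworms go locally extinct (initial).
Round 2 — checking thresholds:
  algae: 1 of 5 neighbours < 4, below threshold.
  isopods: 1 of 3 neighbours < 2, below threshold.
  jellies: 1 of 5 neighbours < 3, below threshold.
  oysters: 2 of 2 neighbours ≥ 2, goes locally extinct.
Round 3 — no new extinctions; cascade stops.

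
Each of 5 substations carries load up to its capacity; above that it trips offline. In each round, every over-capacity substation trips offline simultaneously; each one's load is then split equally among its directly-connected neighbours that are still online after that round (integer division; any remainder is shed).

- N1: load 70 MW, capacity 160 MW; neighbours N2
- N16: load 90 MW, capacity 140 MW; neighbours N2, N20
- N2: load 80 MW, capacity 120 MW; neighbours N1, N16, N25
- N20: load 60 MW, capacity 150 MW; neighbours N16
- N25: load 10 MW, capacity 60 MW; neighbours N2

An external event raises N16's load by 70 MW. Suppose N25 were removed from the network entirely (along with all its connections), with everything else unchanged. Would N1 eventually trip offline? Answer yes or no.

yes

With N25 removed:
Round 1 — N16 at 160 > 140. N16 trips offline.
  N16 sheds 160 MW to N2, N20: 80 each.
    N2: 80+80 = 160 > 120
    N20: 60+80 = 140 ≤ 150
Round 2 — N2 trips offline.
  N2 sheds 160 MW to N1: 160 each.
    N1: 70+160 = 230 > 160
Round 3 — N1 trips offline.
  N1 sheds 230 MW: no online neighbours, lost.
No further trips.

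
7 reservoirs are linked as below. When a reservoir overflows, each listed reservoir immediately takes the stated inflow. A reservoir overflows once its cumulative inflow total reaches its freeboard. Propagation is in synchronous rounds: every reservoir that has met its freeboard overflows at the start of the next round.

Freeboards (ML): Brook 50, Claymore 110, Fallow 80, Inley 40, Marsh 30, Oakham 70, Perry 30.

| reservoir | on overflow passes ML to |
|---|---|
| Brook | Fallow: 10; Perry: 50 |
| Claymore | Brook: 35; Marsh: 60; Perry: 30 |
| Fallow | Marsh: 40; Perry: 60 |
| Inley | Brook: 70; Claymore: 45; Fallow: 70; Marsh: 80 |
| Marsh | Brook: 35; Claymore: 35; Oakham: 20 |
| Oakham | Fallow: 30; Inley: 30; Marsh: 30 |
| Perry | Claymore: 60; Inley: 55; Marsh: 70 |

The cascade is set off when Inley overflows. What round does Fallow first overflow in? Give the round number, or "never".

Round 1 — Inley overflows (initial).
  Brook: +70 → 70 ≥ 50
  Claymore: +45 → 45 < 110
  Fallow: +70 → 70 < 80
  Marsh: +80 → 80 ≥ 30
Round 2 — Brook, Marsh overflow.
  Claymore: +35 → 80 < 110
  Fallow: +10 → 80 ≥ 80
  Oakham: +20 → 20 < 70
  Perry: +50 → 50 ≥ 30
Round 3 — Fallow, Perry overflow.
  Claymore: +60 → 140 ≥ 110
Round 4 — Claymore overflows.
No further overflows.

3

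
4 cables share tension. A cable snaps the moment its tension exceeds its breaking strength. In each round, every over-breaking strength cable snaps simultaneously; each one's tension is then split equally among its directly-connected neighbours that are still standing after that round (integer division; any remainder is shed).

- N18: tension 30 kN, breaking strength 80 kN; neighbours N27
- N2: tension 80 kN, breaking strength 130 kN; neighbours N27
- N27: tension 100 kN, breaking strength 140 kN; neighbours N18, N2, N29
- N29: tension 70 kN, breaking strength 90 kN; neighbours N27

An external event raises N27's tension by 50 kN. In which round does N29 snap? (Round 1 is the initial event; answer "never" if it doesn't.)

Round 1 — N27 at 150 > 140. N27 snaps.
  N27 sheds 150 kN to N18, N2, N29: 50 each.
    N18: 30+50 = 80 ≤ 80
    N2: 80+50 = 130 ≤ 130
    N29: 70+50 = 120 > 90
Round 2 — N29 snaps.
  N29 sheds 120 kN: no online neighbours, lost.
No further breaks.

2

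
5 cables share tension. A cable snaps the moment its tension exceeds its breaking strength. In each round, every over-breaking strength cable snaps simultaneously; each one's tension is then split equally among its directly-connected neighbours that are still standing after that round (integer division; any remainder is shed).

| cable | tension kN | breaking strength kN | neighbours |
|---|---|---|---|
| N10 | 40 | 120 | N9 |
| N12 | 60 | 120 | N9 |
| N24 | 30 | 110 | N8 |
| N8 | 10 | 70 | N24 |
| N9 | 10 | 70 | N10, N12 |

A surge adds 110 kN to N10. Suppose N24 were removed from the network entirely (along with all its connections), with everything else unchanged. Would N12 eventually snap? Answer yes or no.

With N24 removed:
Round 1 — N10 at 150 > 120. N10 snaps.
  N10 sheds 150 kN to N9: 150 each.
    N9: 10+150 = 160 > 70
Round 2 — N9 snaps.
  N9 sheds 160 kN to N12: 160 each.
    N12: 60+160 = 220 > 120
Round 3 — N12 snaps.
  N12 sheds 220 kN: no online neighbours, lost.
No further breaks.

yes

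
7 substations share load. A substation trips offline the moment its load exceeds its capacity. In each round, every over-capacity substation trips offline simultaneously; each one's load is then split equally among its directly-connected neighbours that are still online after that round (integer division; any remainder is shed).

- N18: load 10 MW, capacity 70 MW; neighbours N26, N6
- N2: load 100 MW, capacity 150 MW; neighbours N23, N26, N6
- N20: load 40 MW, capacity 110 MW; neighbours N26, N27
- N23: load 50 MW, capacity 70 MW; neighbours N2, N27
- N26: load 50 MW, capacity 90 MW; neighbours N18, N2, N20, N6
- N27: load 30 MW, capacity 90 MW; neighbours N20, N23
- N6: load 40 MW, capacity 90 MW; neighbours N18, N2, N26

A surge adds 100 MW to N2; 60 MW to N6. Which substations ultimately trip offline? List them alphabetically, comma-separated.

Round 1 — N2 at 200 > 150; N6 at 100 > 90. N2, N6 trip offline.
  N2 sheds 200 MW to N23, N26: 100 each.
    N23: 50+100 = 150 > 70
    N26: 50+100 = 150 > 90
  N6 sheds 100 MW to N18, N26: 50 each.
    N18: 10+50 = 60 ≤ 70
    N26: 150+50 = 200 > 90
Round 2 — N23, N26 trip offline.
  N23 sheds 150 MW to N27: 150 each.
    N27: 30+150 = 180 > 90
  N26 sheds 200 MW to N18, N20: 100 each.
    N18: 60+100 = 160 > 70
    N20: 40+100 = 140 > 110
Round 3 — N18, N20, N27 trip offline.
  N18 sheds 160 MW: no online neighbours, lost.
  N20 sheds 140 MW: no online neighbours, lost.
  N27 sheds 180 MW: no online neighbours, lost.
No further trips.

N18, N2, N20, N23, N26, N27, N6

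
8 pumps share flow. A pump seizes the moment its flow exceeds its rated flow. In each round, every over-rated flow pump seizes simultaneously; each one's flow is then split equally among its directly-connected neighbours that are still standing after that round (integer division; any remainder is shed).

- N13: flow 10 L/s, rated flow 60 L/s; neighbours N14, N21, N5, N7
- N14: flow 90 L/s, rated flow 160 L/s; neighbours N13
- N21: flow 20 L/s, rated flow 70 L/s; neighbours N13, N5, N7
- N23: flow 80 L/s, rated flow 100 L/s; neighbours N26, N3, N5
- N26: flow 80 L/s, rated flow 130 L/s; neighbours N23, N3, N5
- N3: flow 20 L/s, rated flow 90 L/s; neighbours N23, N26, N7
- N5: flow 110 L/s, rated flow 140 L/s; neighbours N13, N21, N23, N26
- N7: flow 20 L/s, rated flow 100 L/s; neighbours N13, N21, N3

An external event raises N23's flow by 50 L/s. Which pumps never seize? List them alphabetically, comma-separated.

Round 1 — N23 at 130 > 100. N23 seizes.
  N23 sheds 130 L/s to N26, N3, N5: 43 each (1 lost).
    N26: 80+43 = 123 ≤ 130
    N3: 20+43 = 63 ≤ 90
    N5: 110+43 = 153 > 140
Round 2 — N5 seizes.
  N5 sheds 153 L/s to N13, N21, N26: 51 each.
    N13: 10+51 = 61 > 60
    N21: 20+51 = 71 > 70
    N26: 123+51 = 174 > 130
Round 3 — N13, N21, N26 seize.
  N13 sheds 61 L/s to N14, N7: 30 each (1 lost).
    N14: 90+30 = 120 ≤ 160
    N7: 20+30 = 50 ≤ 100
  N21 sheds 71 L/s to N7: 71 each.
    N7: 50+71 = 121 > 100
  N26 sheds 174 L/s to N3: 174 each.
    N3: 63+174 = 237 > 90
Round 4 — N3, N7 seize.
  N3 sheds 237 L/s: no online neighbours, lost.
  N7 sheds 121 L/s: no online neighbours, lost.
No further seizures.

N14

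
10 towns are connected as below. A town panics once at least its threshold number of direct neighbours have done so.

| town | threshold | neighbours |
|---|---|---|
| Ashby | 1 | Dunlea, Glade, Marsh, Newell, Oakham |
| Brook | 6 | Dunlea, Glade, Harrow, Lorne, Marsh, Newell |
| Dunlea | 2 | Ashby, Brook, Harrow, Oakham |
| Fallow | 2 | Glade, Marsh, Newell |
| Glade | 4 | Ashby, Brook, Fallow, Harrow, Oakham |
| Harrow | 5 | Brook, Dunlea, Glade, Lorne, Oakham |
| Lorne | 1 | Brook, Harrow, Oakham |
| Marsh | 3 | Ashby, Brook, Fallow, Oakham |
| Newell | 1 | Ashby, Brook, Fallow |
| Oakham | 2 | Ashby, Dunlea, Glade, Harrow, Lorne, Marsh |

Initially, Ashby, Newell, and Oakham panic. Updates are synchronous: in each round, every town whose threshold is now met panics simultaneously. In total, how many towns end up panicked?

Round 1 — Ashby, Newell, Oakham panic (initial).
Round 2 — checking thresholds:
  Brook: 1 of 6 neighbours < 6, not yet.
  Dunlea: 2 of 4 neighbours ≥ 2, panics.
  Fallow: 1 of 3 neighbours < 2, not yet.
  Glade: 2 of 5 neighbours < 4, not yet.
  Harrow: 1 of 5 neighbours < 5, not yet.
  Lorne: 1 of 3 neighbours ≥ 1, panics.
  Marsh: 2 of 4 neighbours < 3, not yet.
Round 3 — no new panics; cascade stops.

5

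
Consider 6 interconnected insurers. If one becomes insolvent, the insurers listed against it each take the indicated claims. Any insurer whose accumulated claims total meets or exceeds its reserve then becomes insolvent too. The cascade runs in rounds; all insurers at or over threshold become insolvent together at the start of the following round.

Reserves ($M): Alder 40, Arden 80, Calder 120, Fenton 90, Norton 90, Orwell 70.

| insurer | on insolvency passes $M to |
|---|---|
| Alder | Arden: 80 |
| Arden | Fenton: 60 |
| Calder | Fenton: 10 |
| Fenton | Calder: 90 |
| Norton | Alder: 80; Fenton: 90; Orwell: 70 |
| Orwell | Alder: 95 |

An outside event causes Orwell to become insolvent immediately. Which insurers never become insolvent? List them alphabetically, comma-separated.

Calder, Fenton, Norton

Round 1 — Orwell becomes insolvent (initial).
  Alder: +95 → 95 ≥ 40
Round 2 — Alder becomes insolvent.
  Arden: +80 → 80 ≥ 80
Round 3 — Arden becomes insolvent.
  Fenton: +60 → 60 < 90
No further insolvencies.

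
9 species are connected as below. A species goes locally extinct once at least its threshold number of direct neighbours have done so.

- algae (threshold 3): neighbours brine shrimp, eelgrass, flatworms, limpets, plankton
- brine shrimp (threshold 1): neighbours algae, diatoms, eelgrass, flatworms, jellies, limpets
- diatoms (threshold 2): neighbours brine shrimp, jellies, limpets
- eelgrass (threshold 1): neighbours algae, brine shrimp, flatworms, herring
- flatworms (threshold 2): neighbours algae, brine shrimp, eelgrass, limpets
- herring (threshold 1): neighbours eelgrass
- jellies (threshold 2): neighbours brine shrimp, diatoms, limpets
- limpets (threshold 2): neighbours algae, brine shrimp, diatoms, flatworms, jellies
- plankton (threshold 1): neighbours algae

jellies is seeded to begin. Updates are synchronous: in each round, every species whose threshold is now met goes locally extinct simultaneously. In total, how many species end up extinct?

Round 1 — jellies goes locally extinct (initial).
Round 2 — checking thresholds:
  brine shrimp: 1 of 6 neighbours ≥ 1, goes locally extinct.
  diatoms: 1 of 3 neighbours < 2, not yet.
  limpets: 1 of 5 neighbours < 2, not yet.
Round 3 — checking thresholds:
  algae: 1 of 5 neighbours < 3, not yet.
  diatoms: 2 of 3 neighbours ≥ 2, goes locally extinct.
  eelgrass: 1 of 4 neighbours ≥ 1, goes locally extinct.
  flatworms: 1 of 4 neighbours < 2, not yet.
  limpets: 2 of 5 neighbours ≥ 2, goes locally extinct.
Round 4 — checking thresholds:
  algae: 3 of 5 neighbours ≥ 3, goes locally extinct.
  flatworms: 3 of 4 neighbours ≥ 2, goes locally extinct.
  herring: 1 of 1 neighbours ≥ 1, goes locally extinct.
Round 5 — checking thresholds:
  plankton: 1 of 1 neighbours ≥ 1, goes locally extinct.
Round 6 — no new extinctions; cascade stops.

9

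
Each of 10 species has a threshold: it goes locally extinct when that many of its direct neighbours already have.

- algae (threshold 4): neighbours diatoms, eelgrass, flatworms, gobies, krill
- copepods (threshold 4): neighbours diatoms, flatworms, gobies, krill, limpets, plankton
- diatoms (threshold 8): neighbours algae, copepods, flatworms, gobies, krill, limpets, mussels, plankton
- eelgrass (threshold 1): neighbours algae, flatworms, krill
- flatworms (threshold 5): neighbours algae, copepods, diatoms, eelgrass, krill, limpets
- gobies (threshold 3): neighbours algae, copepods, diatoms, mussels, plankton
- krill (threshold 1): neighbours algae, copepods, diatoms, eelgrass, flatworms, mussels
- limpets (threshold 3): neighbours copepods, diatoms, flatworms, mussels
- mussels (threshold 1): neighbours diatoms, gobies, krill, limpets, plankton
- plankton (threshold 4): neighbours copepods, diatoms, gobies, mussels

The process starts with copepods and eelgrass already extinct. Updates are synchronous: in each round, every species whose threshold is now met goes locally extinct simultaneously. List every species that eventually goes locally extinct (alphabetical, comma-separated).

Round 1 — copepods, eelgrass go locally extinct (initial).
Round 2 — checking thresholds:
  algae: 1 of 5 neighbours < 4, holds.
  diatoms: 1 of 8 neighbours < 8, holds.
  flatworms: 2 of 6 neighbours < 5, holds.
  gobies: 1 of 5 neighbours < 3, holds.
  krill: 2 of 6 neighbours ≥ 1, goes locally extinct.
  limpets: 1 of 4 neighbours < 3, holds.
  plankton: 1 of 4 neighbours < 4, holds.
Round 3 — checking thresholds:
  algae: 2 of 5 neighbours < 4, holds.
  diatoms: 2 of 8 neighbours < 8, holds.
  flatworms: 3 of 6 neighbours < 5, holds.
  gobies: 1 of 5 neighbours < 3, holds.
  limpets: 1 of 4 neighbours < 3, holds.
  mussels: 1 of 5 neighbours ≥ 1, goes locally extinct.
  plankton: 1 of 4 neighbours < 4, holds.
Round 4 — no new extinctions; cascade stops.

copepods, eelgrass, krill, mussels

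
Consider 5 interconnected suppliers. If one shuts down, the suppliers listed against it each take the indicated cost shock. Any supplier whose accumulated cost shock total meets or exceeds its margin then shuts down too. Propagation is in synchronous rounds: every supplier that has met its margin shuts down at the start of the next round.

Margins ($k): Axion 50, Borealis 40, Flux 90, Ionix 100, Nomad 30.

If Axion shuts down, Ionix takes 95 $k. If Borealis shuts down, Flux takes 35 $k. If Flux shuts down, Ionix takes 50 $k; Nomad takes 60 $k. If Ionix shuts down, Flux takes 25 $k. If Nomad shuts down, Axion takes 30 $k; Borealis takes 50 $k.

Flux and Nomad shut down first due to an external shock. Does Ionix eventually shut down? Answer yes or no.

Round 1 — Flux, Nomad shut down (initial).
  Axion: +30 → 30 < 50
  Borealis: +50 → 50 ≥ 40
  Ionix: +50 → 50 < 100
Round 2 — Borealis shuts down.
No further shutdowns.

no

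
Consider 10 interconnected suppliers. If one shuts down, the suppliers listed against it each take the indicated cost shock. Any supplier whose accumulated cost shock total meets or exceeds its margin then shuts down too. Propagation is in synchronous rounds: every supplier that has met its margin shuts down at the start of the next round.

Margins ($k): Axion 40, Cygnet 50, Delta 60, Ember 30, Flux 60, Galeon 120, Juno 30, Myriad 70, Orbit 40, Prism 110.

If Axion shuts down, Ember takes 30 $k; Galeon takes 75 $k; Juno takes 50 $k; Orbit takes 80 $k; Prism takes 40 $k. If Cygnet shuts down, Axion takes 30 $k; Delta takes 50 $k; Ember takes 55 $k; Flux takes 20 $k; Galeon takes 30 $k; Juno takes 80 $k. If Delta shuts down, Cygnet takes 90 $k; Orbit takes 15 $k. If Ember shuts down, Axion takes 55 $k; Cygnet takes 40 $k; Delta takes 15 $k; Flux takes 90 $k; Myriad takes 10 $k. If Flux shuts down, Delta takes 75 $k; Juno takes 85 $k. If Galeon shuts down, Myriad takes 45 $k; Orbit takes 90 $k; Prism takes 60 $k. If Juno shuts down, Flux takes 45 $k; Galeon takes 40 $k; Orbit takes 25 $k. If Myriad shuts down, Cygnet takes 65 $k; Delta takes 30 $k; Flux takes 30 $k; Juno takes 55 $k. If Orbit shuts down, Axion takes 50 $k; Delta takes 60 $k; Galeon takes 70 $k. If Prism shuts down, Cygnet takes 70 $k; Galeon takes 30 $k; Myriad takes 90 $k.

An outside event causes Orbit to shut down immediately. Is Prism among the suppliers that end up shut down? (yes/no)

no

Round 1 — Orbit shuts down (initial).
  Axion: +50 → 50 ≥ 40
  Delta: +60 → 60 ≥ 60
  Galeon: +70 → 70 < 120
Round 2 — Axion, Delta shut down.
  Cygnet: +90 → 90 ≥ 50
  Ember: +30 → 30 ≥ 30
  Galeon: +75 → 145 ≥ 120
  Juno: +50 → 50 ≥ 30
  Prism: +40 → 40 < 110
Round 3 — Cygnet, Ember, Galeon, Juno shut down.
  Flux: +20+90+45 → 155 ≥ 60
  Myriad: +10+45 → 55 < 70
  Prism: +60 → 100 < 110
Round 4 — Flux shuts down.
No further shutdowns.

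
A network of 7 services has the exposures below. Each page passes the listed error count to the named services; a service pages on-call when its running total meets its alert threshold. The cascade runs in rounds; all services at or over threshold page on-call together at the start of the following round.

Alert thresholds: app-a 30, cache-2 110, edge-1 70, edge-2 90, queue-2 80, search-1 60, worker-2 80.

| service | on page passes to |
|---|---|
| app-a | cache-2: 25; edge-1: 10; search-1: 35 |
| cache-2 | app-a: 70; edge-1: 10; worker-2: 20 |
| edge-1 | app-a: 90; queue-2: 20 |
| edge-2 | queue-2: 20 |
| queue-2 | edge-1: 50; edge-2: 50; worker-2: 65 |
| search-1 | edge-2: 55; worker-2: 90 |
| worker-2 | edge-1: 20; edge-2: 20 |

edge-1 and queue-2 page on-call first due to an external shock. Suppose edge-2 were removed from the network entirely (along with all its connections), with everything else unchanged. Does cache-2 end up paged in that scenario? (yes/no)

no

With edge-2 removed:
Round 1 — edge-1, queue-2 page on-call (initial).
  app-a: +90 → 90 ≥ 30
  worker-2: +65 → 65 < 80
Round 2 — app-a pages on-call.
  cache-2: +25 → 25 < 110
  search-1: +35 → 35 < 60
No further pages.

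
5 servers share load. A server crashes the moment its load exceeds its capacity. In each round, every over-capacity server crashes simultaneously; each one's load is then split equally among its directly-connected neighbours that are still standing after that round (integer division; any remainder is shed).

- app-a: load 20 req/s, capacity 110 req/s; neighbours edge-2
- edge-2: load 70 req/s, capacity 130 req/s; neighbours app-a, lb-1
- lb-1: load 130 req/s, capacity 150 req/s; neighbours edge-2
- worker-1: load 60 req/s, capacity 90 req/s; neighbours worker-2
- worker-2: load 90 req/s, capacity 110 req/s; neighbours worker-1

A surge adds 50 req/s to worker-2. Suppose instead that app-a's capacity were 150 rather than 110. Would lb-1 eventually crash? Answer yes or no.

no

With app-a's capacity at 150:
Round 1 — worker-2 at 140 > 110. worker-2 crashes.
  worker-2 sheds 140 req/s to worker-1: 140 each.
    worker-1: 60+140 = 200 > 90
Round 2 — worker-1 crashes.
  worker-1 sheds 200 req/s: no online neighbours, lost.
No further crashes.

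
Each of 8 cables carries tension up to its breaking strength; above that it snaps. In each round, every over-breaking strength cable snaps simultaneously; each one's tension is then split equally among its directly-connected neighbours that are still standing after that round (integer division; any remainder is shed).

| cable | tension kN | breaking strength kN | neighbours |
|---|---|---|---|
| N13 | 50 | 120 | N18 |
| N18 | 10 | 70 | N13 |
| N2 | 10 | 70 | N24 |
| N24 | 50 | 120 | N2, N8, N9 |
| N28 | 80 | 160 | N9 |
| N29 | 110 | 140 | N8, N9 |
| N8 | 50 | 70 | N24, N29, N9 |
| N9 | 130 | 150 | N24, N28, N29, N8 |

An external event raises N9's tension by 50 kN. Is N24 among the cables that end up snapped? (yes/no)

Round 1 — N9 at 180 > 150. N9 snaps.
  N9 sheds 180 kN to N24, N28, N29, N8: 45 each.
    N24: 50+45 = 95 ≤ 120
    N28: 80+45 = 125 ≤ 160
    N29: 110+45 = 155 > 140
    N8: 50+45 = 95 > 70
Round 2 — N29, N8 snap.
  N29 sheds 155 kN: no online neighbours, lost.
  N8 sheds 95 kN to N24: 95 each.
    N24: 95+95 = 190 > 120
Round 3 — N24 snaps.
  N24 sheds 190 kN to N2: 190 each.
    N2: 10+190 = 200 > 70
Round 4 — N2 snaps.
  N2 sheds 200 kN: no online neighbours, lost.
No further breaks.

yes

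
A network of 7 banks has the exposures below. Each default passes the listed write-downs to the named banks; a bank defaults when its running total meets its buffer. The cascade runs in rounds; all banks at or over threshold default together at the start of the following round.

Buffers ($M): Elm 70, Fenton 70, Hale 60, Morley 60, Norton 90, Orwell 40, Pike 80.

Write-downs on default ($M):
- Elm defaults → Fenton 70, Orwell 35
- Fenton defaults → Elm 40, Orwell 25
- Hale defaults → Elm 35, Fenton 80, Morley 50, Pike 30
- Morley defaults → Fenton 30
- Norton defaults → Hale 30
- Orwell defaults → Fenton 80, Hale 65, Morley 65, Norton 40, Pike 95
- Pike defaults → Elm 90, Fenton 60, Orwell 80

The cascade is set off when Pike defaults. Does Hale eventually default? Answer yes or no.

yes

Round 1 — Pike defaults (initial).
  Elm: +90 → 90 ≥ 70
  Fenton: +60 → 60 < 70
  Orwell: +80 → 80 ≥ 40
Round 2 — Elm, Orwell default.
  Fenton: +70+80 → 210 ≥ 70
  Hale: +65 → 65 ≥ 60
  Morley: +65 → 65 ≥ 60
  Norton: +40 → 40 < 90
Round 3 — Fenton, Hale, Morley default.
No further defaults.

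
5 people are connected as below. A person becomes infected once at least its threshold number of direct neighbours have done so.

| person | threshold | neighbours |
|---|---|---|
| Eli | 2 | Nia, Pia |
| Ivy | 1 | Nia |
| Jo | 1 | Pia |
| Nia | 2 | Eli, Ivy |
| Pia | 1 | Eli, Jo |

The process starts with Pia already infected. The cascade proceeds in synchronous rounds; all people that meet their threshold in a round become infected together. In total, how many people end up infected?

Round 1 — Pia becomes infected (initial).
Round 2 — checking thresholds:
  Eli: 1 of 2 neighbours < 2, below threshold.
  Jo: 1 of 1 neighbours ≥ 1, becomes infected.
Round 3 — no new infections; cascade stops.

2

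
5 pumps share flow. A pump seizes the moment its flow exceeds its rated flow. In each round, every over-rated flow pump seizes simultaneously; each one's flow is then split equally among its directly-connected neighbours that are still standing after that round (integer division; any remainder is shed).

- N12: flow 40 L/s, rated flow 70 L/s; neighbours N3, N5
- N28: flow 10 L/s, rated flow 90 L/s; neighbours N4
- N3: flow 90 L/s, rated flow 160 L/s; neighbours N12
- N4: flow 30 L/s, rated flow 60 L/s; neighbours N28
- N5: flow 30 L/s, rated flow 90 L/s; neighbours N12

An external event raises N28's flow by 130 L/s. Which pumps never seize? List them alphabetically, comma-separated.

Round 1 — N28 at 140 > 90. N28 seizes.
  N28 sheds 140 L/s to N4: 140 each.
    N4: 30+140 = 170 > 60
Round 2 — N4 seizes.
  N4 sheds 170 L/s: no online neighbours, lost.
No further seizures.

N12, N3, N5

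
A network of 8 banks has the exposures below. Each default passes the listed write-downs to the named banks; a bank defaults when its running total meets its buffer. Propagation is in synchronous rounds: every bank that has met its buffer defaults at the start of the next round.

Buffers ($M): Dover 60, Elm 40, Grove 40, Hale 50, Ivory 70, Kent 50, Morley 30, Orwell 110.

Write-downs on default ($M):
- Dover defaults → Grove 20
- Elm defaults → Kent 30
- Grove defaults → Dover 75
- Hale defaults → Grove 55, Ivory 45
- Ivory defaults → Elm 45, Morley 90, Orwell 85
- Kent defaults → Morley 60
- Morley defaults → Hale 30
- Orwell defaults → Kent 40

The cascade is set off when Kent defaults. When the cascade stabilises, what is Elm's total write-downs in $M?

Round 1 — Kent defaults (initial).
  Morley: +60 → 60 ≥ 30
Round 2 — Morley defaults.
  Hale: +30 → 30 < 50
No further defaults.

0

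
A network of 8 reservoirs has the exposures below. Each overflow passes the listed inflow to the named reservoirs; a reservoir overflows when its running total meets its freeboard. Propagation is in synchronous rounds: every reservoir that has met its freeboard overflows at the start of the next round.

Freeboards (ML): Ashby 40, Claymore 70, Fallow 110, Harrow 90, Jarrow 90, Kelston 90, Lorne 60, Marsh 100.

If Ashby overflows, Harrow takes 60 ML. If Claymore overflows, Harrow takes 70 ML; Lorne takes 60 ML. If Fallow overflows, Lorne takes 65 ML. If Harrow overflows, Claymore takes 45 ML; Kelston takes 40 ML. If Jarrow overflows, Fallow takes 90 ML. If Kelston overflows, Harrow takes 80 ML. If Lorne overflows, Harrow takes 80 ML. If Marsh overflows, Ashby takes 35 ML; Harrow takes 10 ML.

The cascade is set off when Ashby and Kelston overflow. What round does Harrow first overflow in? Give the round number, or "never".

Round 1 — Ashby, Kelston overflow (initial).
  Harrow: +60+80 → 140 ≥ 90
Round 2 — Harrow overflows.
  Claymore: +45 → 45 < 70
No further overflows.

2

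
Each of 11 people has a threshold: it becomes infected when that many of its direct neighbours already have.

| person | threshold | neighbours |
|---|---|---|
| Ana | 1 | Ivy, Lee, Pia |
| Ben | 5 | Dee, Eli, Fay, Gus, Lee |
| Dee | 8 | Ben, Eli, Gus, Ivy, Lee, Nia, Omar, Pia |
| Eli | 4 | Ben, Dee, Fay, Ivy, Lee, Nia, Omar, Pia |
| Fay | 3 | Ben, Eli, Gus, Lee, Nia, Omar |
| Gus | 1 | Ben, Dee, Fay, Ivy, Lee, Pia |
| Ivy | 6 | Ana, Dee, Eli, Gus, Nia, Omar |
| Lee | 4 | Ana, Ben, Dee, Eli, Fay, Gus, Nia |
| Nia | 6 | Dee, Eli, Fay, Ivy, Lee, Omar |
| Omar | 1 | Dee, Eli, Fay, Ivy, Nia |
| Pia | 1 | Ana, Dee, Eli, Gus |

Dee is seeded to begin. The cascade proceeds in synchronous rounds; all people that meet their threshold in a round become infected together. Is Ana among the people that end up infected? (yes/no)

yes

Round 1 — Dee becomes infected (initial).
Round 2 — checking thresholds:
  Ben: 1 of 5 neighbours < 5, not yet.
  Eli: 1 of 8 neighbours < 4, not yet.
  Gus: 1 of 6 neighbours ≥ 1, becomes infected.
  Ivy: 1 of 6 neighbours < 6, not yet.
  Lee: 1 of 7 neighbours < 4, not yet.
  Nia: 1 of 6 neighbours < 6, not yet.
  Omar: 1 of 5 neighbours ≥ 1, becomes infected.
  Pia: 1 of 4 neighbours ≥ 1, becomes infected.
Round 3 — checking thresholds:
  Ana: 1 of 3 neighbours ≥ 1, becomes infected.
  Ben: 2 of 5 neighbours < 5, not yet.
  Eli: 3 of 8 neighbours < 4, not yet.
  Fay: 2 of 6 neighbours < 3, not yet.
  Ivy: 3 of 6 neighbours < 6, not yet.
  Lee: 2 of 7 neighbours < 4, not yet.
  Nia: 2 of 6 neighbours < 6, not yet.
Round 4 — no new infections; cascade stops.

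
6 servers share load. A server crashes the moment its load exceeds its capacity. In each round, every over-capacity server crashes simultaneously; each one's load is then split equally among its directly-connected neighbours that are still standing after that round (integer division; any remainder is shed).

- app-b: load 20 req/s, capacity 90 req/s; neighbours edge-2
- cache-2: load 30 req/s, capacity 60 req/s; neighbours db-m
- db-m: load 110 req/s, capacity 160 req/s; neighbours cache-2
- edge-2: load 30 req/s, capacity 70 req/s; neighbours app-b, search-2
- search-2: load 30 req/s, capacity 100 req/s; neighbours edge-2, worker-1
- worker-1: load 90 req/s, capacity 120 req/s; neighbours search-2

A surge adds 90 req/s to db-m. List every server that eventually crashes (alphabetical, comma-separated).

Round 1 — db-m at 200 > 160. db-m crashes.
  db-m sheds 200 req/s to cache-2: 200 each.
    cache-2: 30+200 = 230 > 60
Round 2 — cache-2 crashes.
  cache-2 sheds 230 req/s: no online neighbours, lost.
No further crashes.

cache-2, db-m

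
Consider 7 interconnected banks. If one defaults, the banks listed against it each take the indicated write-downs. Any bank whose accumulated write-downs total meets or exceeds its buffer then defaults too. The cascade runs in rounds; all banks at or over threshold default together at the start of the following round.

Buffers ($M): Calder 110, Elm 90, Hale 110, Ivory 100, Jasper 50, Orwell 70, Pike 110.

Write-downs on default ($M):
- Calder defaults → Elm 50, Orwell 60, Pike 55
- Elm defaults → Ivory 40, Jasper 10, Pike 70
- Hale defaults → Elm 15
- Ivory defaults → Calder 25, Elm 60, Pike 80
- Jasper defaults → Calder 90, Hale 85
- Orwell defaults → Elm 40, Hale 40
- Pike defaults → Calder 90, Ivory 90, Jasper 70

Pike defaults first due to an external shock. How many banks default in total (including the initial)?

Round 1 — Pike defaults (initial).
  Calder: +90 → 90 < 110
  Ivory: +90 → 90 < 100
  Jasper: +70 → 70 ≥ 50
Round 2 — Jasper defaults.
  Calder: +90 → 180 ≥ 110
  Hale: +85 → 85 < 110
Round 3 — Calder defaults.
  Elm: +50 → 50 < 90
  Orwell: +60 → 60 < 70
No further defaults.

3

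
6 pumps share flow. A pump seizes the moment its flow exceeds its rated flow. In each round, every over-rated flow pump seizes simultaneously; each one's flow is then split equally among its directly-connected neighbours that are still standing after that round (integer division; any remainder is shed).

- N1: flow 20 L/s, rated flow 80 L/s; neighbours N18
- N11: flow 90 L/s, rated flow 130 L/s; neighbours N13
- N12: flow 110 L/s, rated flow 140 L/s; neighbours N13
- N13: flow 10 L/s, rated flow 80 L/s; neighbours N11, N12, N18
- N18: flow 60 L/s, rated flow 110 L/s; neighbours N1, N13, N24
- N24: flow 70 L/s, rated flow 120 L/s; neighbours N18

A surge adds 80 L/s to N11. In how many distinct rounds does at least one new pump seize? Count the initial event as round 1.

4

Round 1 — N11 at 170 > 130. N11 seizes.
  N11 sheds 170 L/s to N13: 170 each.
    N13: 10+170 = 180 > 80
Round 2 — N13 seizes.
  N13 sheds 180 L/s to N12, N18: 90 each.
    N12: 110+90 = 200 > 140
    N18: 60+90 = 150 > 110
Round 3 — N12, N18 seize.
  N12 sheds 200 L/s: no online neighbours, lost.
  N18 sheds 150 L/s to N1, N24: 75 each.
    N1: 20+75 = 95 > 80
    N24: 70+75 = 145 > 120
Round 4 — N1, N24 seize.
  N1 sheds 95 L/s: no online neighbours, lost.
  N24 sheds 145 L/s: no online neighbours, lost.
No further seizures.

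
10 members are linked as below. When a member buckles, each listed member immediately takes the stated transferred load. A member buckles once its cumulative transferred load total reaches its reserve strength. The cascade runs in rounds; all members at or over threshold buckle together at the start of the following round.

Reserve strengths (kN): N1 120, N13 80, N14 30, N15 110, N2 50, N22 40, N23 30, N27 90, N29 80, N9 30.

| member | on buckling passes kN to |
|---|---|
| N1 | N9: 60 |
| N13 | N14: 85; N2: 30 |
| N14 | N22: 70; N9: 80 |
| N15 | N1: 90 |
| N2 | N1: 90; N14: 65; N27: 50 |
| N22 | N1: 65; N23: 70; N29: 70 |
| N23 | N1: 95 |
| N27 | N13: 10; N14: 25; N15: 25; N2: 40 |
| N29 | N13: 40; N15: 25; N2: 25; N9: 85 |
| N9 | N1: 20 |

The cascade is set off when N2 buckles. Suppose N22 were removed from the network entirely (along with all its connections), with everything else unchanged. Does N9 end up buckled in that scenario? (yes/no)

yes

With N22 removed:
Round 1 — N2 buckles (initial).
  N1: +90 → 90 < 120
  N14: +65 → 65 ≥ 30
  N27: +50 → 50 < 90
Round 2 — N14 buckles.
  N9: +80 → 80 ≥ 30
Round 3 — N9 buckles.
  N1: +20 → 110 < 120
No further bucklings.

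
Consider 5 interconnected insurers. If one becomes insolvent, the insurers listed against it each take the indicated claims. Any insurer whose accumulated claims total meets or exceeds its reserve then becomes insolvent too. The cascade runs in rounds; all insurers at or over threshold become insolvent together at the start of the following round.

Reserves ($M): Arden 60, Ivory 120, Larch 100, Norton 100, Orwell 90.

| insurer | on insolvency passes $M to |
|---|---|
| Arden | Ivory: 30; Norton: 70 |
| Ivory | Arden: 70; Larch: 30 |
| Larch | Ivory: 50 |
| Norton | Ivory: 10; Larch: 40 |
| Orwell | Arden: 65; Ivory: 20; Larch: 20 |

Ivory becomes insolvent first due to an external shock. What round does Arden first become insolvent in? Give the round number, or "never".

Round 1 — Ivory becomes insolvent (initial).
  Arden: +70 → 70 ≥ 60
  Larch: +30 → 30 < 100
Round 2 — Arden becomes insolvent.
  Norton: +70 → 70 < 100
No further insolvencies.

2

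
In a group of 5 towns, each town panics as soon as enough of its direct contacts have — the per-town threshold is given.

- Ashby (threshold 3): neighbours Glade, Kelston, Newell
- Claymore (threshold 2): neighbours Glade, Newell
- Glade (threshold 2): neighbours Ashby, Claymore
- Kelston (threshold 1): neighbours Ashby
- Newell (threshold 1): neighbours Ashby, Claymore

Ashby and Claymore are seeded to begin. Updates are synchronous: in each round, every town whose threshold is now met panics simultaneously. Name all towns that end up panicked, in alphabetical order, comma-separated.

Ashby, Claymore, Glade, Kelston, Newell

Round 1 — Ashby, Claymore panic (initial).
Round 2 — checking thresholds:
  Glade: 2 of 2 neighbours ≥ 2, panics.
  Kelston: 1 of 1 neighbours ≥ 1, panics.
  Newell: 2 of 2 neighbours ≥ 1, panics.
Round 3 — no new panics; cascade stops.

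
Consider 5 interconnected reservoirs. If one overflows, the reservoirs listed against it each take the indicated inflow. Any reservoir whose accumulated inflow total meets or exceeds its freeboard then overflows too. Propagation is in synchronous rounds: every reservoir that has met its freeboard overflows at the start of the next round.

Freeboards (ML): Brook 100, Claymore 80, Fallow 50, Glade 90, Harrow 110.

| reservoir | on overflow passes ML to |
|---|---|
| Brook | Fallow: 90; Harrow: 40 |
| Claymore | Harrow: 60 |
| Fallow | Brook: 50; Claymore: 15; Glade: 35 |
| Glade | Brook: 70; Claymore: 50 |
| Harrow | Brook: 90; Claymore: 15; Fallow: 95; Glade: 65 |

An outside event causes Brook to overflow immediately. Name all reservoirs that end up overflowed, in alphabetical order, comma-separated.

Brook, Fallow

Round 1 — Brook overflows (initial).
  Fallow: +90 → 90 ≥ 50
  Harrow: +40 → 40 < 110
Round 2 — Fallow overflows.
  Claymore: +15 → 15 < 80
  Glade: +35 → 35 < 90
No further overflows.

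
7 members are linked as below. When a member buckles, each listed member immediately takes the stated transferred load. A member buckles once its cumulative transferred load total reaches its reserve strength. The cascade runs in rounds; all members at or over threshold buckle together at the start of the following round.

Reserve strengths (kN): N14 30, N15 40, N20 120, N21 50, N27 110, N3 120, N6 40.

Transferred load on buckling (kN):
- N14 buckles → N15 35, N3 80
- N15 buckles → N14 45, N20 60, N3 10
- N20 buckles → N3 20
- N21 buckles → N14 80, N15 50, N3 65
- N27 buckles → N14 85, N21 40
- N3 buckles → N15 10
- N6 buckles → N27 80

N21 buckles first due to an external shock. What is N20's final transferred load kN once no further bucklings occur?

Round 1 — N21 buckles (initial).
  N14: +80 → 80 ≥ 30
  N15: +50 → 50 ≥ 40
  N3: +65 → 65 < 120
Round 2 — N14, N15 buckle.
  N20: +60 → 60 < 120
  N3: +80+10 → 155 ≥ 120
Round 3 — N3 buckles.
No further bucklings.

60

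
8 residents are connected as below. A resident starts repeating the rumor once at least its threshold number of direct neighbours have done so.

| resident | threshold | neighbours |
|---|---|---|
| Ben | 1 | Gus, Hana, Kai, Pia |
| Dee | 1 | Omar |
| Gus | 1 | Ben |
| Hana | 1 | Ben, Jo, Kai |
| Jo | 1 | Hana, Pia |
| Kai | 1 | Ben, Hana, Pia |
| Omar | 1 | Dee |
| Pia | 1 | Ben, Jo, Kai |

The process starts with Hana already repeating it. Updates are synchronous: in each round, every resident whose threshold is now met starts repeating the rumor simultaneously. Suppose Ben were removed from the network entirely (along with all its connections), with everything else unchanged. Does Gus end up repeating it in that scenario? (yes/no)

With Ben removed:
Round 1 — Hana starts repeating the rumor (initial).
Round 2 — checking thresholds:
  Jo: 1 of 2 neighbours ≥ 1, starts repeating the rumor.
  Kai: 1 of 2 neighbours ≥ 1, starts repeating the rumor.
Round 3 — checking thresholds:
  Pia: 2 of 2 neighbours ≥ 1, starts repeating the rumor.
Round 4 — no new spreads; cascade stops.

no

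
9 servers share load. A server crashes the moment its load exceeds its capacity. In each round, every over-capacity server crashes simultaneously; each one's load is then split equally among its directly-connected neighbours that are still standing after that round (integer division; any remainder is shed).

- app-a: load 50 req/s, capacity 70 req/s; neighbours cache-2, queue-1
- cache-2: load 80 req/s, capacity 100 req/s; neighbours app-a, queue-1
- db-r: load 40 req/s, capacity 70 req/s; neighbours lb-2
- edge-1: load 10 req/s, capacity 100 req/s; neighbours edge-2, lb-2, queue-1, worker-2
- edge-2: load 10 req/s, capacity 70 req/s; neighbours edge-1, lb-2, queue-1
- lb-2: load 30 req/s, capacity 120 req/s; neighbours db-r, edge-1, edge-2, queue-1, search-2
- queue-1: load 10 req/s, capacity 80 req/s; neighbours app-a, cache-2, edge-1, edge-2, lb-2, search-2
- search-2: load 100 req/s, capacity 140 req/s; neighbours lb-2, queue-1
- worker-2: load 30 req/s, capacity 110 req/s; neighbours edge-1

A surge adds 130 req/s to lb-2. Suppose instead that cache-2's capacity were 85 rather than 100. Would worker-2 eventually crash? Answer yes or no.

With cache-2's capacity at 85:
Round 1 — lb-2 at 160 > 120. lb-2 crashes.
  lb-2 sheds 160 req/s to db-r, edge-1, edge-2, queue-1, search-2: 32 each.
    db-r: 40+32 = 72 > 70
    edge-1: 10+32 = 42 ≤ 100
    edge-2: 10+32 = 42 ≤ 70
    queue-1: 10+32 = 42 ≤ 80
    search-2: 100+32 = 132 ≤ 140
Round 2 — db-r crashes.
  db-r sheds 72 req/s: no online neighbours, lost.
No further crashes.

no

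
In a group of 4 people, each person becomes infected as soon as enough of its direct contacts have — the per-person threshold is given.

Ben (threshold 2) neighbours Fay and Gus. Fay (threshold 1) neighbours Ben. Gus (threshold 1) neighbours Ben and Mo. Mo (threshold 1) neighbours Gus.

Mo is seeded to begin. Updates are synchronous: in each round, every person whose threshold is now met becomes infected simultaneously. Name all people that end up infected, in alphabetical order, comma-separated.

Round 1 — Mo becomes infected (initial).
Round 2 — checking thresholds:
  Gus: 1 of 2 neighbours ≥ 1, becomes infected.
Round 3 — no new infections; cascade stops.

Gus, Mo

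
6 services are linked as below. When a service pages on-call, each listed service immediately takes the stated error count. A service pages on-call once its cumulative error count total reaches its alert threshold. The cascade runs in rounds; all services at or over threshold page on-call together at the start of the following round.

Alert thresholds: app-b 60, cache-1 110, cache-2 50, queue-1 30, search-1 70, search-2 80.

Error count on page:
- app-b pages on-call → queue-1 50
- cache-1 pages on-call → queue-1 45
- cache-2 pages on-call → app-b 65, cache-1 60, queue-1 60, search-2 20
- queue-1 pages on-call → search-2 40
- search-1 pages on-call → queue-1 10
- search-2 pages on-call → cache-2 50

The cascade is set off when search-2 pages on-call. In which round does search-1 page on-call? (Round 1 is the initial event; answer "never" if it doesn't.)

Round 1 — search-2 pages on-call (initial).
  cache-2: +50 → 50 ≥ 50
Round 2 — cache-2 pages on-call.
  app-b: +65 → 65 ≥ 60
  cache-1: +60 → 60 < 110
  queue-1: +60 → 60 ≥ 30
Round 3 — app-b, queue-1 page on-call.
No further pages.

never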